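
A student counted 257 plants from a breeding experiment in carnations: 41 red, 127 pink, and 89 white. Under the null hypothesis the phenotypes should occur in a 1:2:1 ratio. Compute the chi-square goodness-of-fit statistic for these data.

Under the 1:2:1 hypothesis (Σ ratio = 4, N = 257):
  red: 257 × 1/4 = 64.25
  pink: 257 × 2/4 = 128.5
  white: 257 × 1/4 = 64.25
χ² = Σ (O − E)² / E
  red: (41 − 64.25)² / 64.25 = 8.4134
  pink: (127 − 128.5)² / 128.5 = 0.0175
  white: (89 − 64.25)² / 64.25 = 9.5340
χ² = 8.4134 + 0.0175 + 9.5340 = 17.9649 ≈ 17.965

17.965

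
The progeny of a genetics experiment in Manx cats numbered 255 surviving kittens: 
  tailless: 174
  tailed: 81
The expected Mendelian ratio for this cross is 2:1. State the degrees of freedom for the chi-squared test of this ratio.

1

A goodness-of-fit test with 2 phenotype classes has df = 2 − 1 = 1.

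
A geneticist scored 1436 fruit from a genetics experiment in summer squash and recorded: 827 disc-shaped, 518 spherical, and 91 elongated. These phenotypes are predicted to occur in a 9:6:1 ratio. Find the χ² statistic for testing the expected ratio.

Expected counts for N = 1436 under a 9:6:1 ratio (total parts = 16):
  disc-shaped: 1436 × 9/16 = 807.75
  spherical: 1436 × 6/16 = 538.5
  elongated: 1436 × 1/16 = 89.75
χ² = Σ (O − E)² / E
  disc-shaped: (827 − 807.75)² / 807.75 = 0.4588
  spherical: (518 − 538.5)² / 538.5 = 0.7804
  elongated: (91 − 89.75)² / 89.75 = 0.0174
χ² = 0.4588 + 0.7804 + 0.0174 = 1.2566 ≈ 1.257

1.257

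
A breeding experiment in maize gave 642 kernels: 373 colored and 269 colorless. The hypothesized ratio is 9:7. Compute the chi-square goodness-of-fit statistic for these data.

0.893

Total ratio parts = 16. Expected numbers out of 642:
  colored: 642 × 9/16 = 361.125
  colorless: 642 × 7/16 = 280.875
χ² = Σ (O − E)² / E
  colored: (373 − 361.125)² / 361.125 = 0.3905
  colorless: (269 − 280.875)² / 280.875 = 0.5021
χ² = 0.3905 + 0.5021 = 0.8926 ≈ 0.893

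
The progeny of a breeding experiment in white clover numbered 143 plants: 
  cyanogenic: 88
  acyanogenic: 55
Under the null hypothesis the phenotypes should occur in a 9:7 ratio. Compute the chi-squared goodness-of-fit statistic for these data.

1.625

Total ratio parts = 16. Expected numbers out of 143:
  cyanogenic: 143 × 9/16 = 80.4375
  acyanogenic: 143 × 7/16 = 62.5625
χ² = Σ (O − E)² / E
  cyanogenic: (88 − 80.4375)² / 80.4375 = 0.7110
  acyanogenic: (55 − 62.5625)² / 62.5625 = 0.9141
χ² = 0.7110 + 0.9141 = 1.6251 ≈ 1.625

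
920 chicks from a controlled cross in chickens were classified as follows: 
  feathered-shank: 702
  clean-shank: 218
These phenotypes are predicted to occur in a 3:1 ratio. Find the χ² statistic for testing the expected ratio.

Total ratio parts = 4. Expected numbers out of 920:
  feathered-shank: 920 × 3/4 = 690
  clean-shank: 920 × 1/4 = 230
χ² = Σ (O − E)² / E
  feathered-shank: (702 − 690)² / 690 = 0.2087
  clean-shank: (218 − 230)² / 230 = 0.6261
χ² = 0.2087 + 0.6261 = 0.8348 ≈ 0.835

0.835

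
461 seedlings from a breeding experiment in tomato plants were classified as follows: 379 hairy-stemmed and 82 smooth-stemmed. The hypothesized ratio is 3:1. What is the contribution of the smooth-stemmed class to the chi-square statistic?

9.593

Total ratio parts = 4. Expected numbers out of 461:
  hairy-stemmed: 461 × 3/4 = 345.75
  smooth-stemmed: 461 × 1/4 = 115.25
Contribution of smooth-stemmed: (82 − 115.25)² / 115.25 = 9.5927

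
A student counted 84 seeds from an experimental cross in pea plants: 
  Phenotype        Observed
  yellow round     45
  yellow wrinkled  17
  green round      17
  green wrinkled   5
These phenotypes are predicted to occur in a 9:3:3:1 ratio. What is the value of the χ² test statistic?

Total ratio parts = 16. Expected numbers out of 84:
  yellow round: 84 × 9/16 = 47.25
  yellow wrinkled: 84 × 3/16 = 15.75
  green round: 84 × 3/16 = 15.75
  green wrinkled: 84 × 1/16 = 5.25
χ² = Σ (O − E)² / E
  yellow round: (45 − 47.25)² / 47.25 = 0.1071
  yellow wrinkled: (17 − 15.75)² / 15.75 = 0.0992
  green round: (17 − 15.75)² / 15.75 = 0.0992
  green wrinkled: (5 − 5.25)² / 5.25 = 0.0119
χ² = 0.1071 + 0.0992 + 0.0992 + 0.0119 = 0.3174 ≈ 0.317

0.317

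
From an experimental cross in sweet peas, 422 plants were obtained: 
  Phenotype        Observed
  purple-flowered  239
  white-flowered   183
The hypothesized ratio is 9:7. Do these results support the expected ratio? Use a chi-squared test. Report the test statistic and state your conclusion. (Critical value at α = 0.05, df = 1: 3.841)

0.025; consistent

Under the 9:7 hypothesis (Σ ratio = 16, N = 422):
  purple-flowered: 422 × 9/16 = 237.375
  white-flowered: 422 × 7/16 = 184.625
χ² = Σ (O − E)² / E
  purple-flowered: (239 − 237.375)² / 237.375 = 0.0111
  white-flowered: (183 − 184.625)² / 184.625 = 0.0143
χ² = 0.0111 + 0.0143 = 0.0254 ≈ 0.025
Degrees of freedom = 2 − 1 = 1; critical value at α = 0.05 is 3.841.
Since 0.025 < 3.841, we fail to reject the null hypothesis — the data are consistent with the 9:7 ratio.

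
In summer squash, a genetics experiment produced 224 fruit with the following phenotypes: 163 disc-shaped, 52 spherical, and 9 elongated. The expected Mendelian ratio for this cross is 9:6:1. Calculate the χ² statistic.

24.841

Expected counts for N = 224 under a 9:6:1 ratio (total parts = 16):
  disc-shaped: 224 × 9/16 = 126
  spherical: 224 × 6/16 = 84
  elongated: 224 × 1/16 = 14
χ² = Σ (O − E)² / E
  disc-shaped: (163 − 126)² / 126 = 10.8651
  spherical: (52 − 84)² / 84 = 12.1905
  elongated: (9 − 14)² / 14 = 1.7857
χ² = 10.8651 + 12.1905 + 1.7857 = 24.8413 ≈ 24.841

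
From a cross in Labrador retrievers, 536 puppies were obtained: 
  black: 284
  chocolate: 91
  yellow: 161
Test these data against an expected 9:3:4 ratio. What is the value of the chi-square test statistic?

The 9:3:4 ratio has 16 parts, so with N = 536 the expected counts are:
  black: 536 × 9/16 = 301.5
  chocolate: 536 × 3/16 = 100.5
  yellow: 536 × 4/16 = 134
χ² = Σ (O − E)² / E
  black: (284 − 301.5)² / 301.5 = 1.0158
  chocolate: (91 − 100.5)² / 100.5 = 0.8980
  yellow: (161 − 134)² / 134 = 5.4403
χ² = 1.0158 + 0.8980 + 5.4403 = 7.3541 ≈ 7.354

7.354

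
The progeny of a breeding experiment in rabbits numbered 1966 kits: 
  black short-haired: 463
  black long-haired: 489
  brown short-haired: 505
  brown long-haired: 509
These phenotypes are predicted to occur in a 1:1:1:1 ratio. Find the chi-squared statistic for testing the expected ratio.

2.659

Under the 1:1:1:1 hypothesis (Σ ratio = 4, N = 1966):
  black short-haired: 1966 × 1/4 = 491.5
  black long-haired: 1966 × 1/4 = 491.5
  brown short-haired: 1966 × 1/4 = 491.5
  brown long-haired: 1966 × 1/4 = 491.5
χ² = Σ (O − E)² / E
  black short-haired: (463 − 491.5)² / 491.5 = 1.6526
  black long-haired: (489 − 491.5)² / 491.5 = 0.0127
  brown short-haired: (505 − 491.5)² / 491.5 = 0.3708
  brown long-haired: (509 − 491.5)² / 491.5 = 0.6231
χ² = 1.6526 + 0.0127 + 0.3708 + 0.6231 = 2.6592 ≈ 2.659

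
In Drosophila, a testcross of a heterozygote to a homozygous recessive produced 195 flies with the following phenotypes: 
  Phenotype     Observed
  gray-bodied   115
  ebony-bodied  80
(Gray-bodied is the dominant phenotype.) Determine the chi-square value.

A testcross of a heterozygote (Aa × aa) gives a 1:1 phenotypic ratio.
Expected counts for N = 195 under a 1:1 ratio (total parts = 2):
  gray-bodied: 195 × 1/2 = 97.5
  ebony-bodied: 195 × 1/2 = 97.5
χ² = Σ (O − E)² / E
  gray-bodied: (115 − 97.5)² / 97.5 = 3.1410
  ebony-bodied: (80 − 97.5)² / 97.5 = 3.1410
χ² = 3.1410 + 3.1410 = 6.282

6.282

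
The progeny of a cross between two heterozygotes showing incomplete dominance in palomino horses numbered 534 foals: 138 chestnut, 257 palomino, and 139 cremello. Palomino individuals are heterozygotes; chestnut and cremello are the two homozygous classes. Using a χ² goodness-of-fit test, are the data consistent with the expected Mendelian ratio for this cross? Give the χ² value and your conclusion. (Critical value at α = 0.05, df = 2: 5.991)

With incomplete dominance, a heterozygote × heterozygote cross gives a 1:2:1 phenotypic ratio.
The 1:2:1 ratio has 4 parts, so with N = 534 the expected counts are:
  chestnut: 534 × 1/4 = 133.5
  palomino: 534 × 2/4 = 267
  cremello: 534 × 1/4 = 133.5
χ² = Σ (O − E)² / E
  chestnut: (138 − 133.5)² / 133.5 = 0.1517
  palomino: (257 − 267)² / 267 = 0.3745
  cremello: (139 − 133.5)² / 133.5 = 0.2266
χ² = 0.1517 + 0.3745 + 0.2266 = 0.7528 ≈ 0.753
Degrees of freedom = 3 − 1 = 2; critical value at α = 0.05 is 5.991.
Since 0.753 < 5.991, we fail to reject the null hypothesis — the data are consistent with the 1:2:1 ratio.

0.753; consistent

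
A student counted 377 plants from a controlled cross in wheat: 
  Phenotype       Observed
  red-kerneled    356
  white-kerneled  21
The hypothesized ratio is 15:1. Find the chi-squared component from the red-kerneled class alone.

0.019

Under the 15:1 hypothesis (Σ ratio = 16, N = 377):
  red-kerneled: 377 × 15/16 = 353.4375
  white-kerneled: 377 × 1/16 = 23.5625
Contribution of red-kerneled: (356 − 353.4375)² / 353.4375 = 0.0186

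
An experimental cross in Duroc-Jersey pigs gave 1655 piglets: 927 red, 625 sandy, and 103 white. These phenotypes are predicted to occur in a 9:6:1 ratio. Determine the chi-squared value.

Under the 9:6:1 hypothesis (Σ ratio = 16, N = 1655):
  red: 1655 × 9/16 = 930.9375
  sandy: 1655 × 6/16 = 620.625
  white: 1655 × 1/16 = 103.4375
χ² = Σ (O − E)² / E
  red: (927 − 930.9375)² / 930.9375 = 0.0167
  sandy: (625 − 620.625)² / 620.625 = 0.0308
  white: (103 − 103.4375)² / 103.4375 = 0.0019
χ² = 0.0167 + 0.0308 + 0.0019 = 0.0494 ≈ 0.049

0.049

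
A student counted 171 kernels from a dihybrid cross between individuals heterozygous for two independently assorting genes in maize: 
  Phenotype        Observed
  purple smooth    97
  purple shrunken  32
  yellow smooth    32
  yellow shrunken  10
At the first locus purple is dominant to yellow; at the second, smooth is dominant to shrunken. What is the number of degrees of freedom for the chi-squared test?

A dihybrid F₂ with independent assortment and complete dominance at both loci gives a 9:3:3:1 phenotypic ratio.
A goodness-of-fit test with 4 phenotype classes has df = 4 − 1 = 3.

3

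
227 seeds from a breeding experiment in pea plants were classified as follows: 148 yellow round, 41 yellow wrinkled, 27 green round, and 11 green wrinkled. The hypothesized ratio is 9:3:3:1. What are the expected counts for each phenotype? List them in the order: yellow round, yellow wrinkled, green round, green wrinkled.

127.6875, 42.5625, 42.5625, 14.1875

Under the 9:3:3:1 hypothesis (Σ ratio = 16, N = 227):
  yellow round: 227 × 9/16 = 127.6875
  yellow wrinkled: 227 × 3/16 = 42.5625
  green round: 227 × 3/16 = 42.5625
  green wrinkled: 227 × 1/16 = 14.1875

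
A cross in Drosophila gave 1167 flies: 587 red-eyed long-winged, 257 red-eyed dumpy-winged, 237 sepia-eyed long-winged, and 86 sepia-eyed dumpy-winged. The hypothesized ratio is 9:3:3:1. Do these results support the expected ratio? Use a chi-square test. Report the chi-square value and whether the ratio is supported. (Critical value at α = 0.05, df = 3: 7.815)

Expected counts for N = 1167 under a 9:3:3:1 ratio (total parts = 16):
  red-eyed long-winged: 1167 × 9/16 = 656.4375
  red-eyed dumpy-winged: 1167 × 3/16 = 218.8125
  sepia-eyed long-winged: 1167 × 3/16 = 218.8125
  sepia-eyed dumpy-winged: 1167 × 1/16 = 72.9375
χ² = Σ (O − E)² / E
  red-eyed long-winged: (587 − 656.4375)² / 656.4375 = 7.3451
  red-eyed dumpy-winged: (257 − 218.8125)² / 218.8125 = 6.6645
  sepia-eyed long-winged: (237 − 218.8125)² / 218.8125 = 1.5117
  sepia-eyed dumpy-winged: (86 − 72.9375)² / 72.9375 = 2.3394
χ² = 7.3451 + 6.6645 + 1.5117 + 2.3394 = 17.8607 ≈ 17.861
Degrees of freedom = 4 − 1 = 3; critical value at α = 0.05 is 7.815.
Since 17.861 > 7.815, we reject the null hypothesis — the data do not fit the 9:3:3:1 ratio.

17.861; not consistent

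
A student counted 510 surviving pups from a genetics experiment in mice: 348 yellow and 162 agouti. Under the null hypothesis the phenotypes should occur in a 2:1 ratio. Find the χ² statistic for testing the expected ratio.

0.565

The 2:1 ratio has 3 parts, so with N = 510 the expected counts are:
  yellow: 510 × 2/3 = 340
  agouti: 510 × 1/3 = 170
χ² = Σ (O − E)² / E
  yellow: (348 − 340)² / 340 = 0.1882
  agouti: (162 − 170)² / 170 = 0.3765
χ² = 0.1882 + 0.3765 = 0.5647 ≈ 0.565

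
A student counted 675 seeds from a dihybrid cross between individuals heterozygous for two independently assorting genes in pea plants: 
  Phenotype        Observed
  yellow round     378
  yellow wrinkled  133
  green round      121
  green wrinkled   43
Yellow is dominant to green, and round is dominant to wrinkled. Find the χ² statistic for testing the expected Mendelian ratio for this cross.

A dihybrid F₂ with independent assortment and complete dominance at both loci gives a 9:3:3:1 phenotypic ratio.
Total ratio parts = 16. Expected numbers out of 675:
  yellow round: 675 × 9/16 = 379.6875
  yellow wrinkled: 675 × 3/16 = 126.5625
  green round: 675 × 3/16 = 126.5625
  green wrinkled: 675 × 1/16 = 42.1875
χ² = Σ (O − E)² / E
  yellow round: (378 − 379.6875)² / 379.6875 = 0.0075
  yellow wrinkled: (133 − 126.5625)² / 126.5625 = 0.3274
  green round: (121 − 126.5625)² / 126.5625 = 0.2445
  green wrinkled: (43 − 42.1875)² / 42.1875 = 0.0156
χ² = 0.0075 + 0.3274 + 0.2445 + 0.0156 = 0.595

0.595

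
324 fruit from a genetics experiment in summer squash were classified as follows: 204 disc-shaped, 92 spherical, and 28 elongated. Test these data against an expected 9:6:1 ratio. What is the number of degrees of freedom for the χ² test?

A goodness-of-fit test with 3 phenotype classes has df = 3 − 1 = 2.

2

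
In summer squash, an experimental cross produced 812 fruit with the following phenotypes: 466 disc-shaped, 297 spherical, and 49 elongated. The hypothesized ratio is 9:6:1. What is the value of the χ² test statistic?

Under the 9:6:1 hypothesis (Σ ratio = 16, N = 812):
  disc-shaped: 812 × 9/16 = 456.75
  spherical: 812 × 6/16 = 304.5
  elongated: 812 × 1/16 = 50.75
χ² = Σ (O − E)² / E
  disc-shaped: (466 − 456.75)² / 456.75 = 0.1873
  spherical: (297 − 304.5)² / 304.5 = 0.1847
  elongated: (49 − 50.75)² / 50.75 = 0.0603
χ² = 0.1873 + 0.1847 + 0.0603 = 0.4323 ≈ 0.432

0.432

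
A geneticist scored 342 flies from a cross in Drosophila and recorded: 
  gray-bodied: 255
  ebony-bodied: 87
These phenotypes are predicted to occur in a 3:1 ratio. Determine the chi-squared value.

0.035

The 3:1 ratio has 4 parts, so with N = 342 the expected counts are:
  gray-bodied: 342 × 3/4 = 256.5
  ebony-bodied: 342 × 1/4 = 85.5
χ² = Σ (O − E)² / E
  gray-bodied: (255 − 256.5)² / 256.5 = 0.0088
  ebony-bodied: (87 − 85.5)² / 85.5 = 0.0263
χ² = 0.0088 + 0.0263 = 0.0351 ≈ 0.035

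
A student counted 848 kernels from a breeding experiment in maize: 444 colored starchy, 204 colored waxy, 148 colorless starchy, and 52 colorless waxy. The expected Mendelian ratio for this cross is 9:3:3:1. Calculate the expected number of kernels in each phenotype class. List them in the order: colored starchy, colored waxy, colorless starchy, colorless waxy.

Expected counts for N = 848 under a 9:3:3:1 ratio (total parts = 16):
  colored starchy: 848 × 9/16 = 477
  colored waxy: 848 × 3/16 = 159
  colorless starchy: 848 × 3/16 = 159
  colorless waxy: 848 × 1/16 = 53

477, 159, 159, 53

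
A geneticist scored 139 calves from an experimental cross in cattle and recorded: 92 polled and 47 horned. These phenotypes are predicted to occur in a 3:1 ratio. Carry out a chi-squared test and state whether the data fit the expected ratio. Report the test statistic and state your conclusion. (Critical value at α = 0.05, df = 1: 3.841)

5.758; not consistent

The 3:1 ratio has 4 parts, so with N = 139 the expected counts are:
  polled: 139 × 3/4 = 104.25
  horned: 139 × 1/4 = 34.75
χ² = Σ (O − E)² / E
  polled: (92 − 104.25)² / 104.25 = 1.4394
  horned: (47 − 34.75)² / 34.75 = 4.3183
χ² = 1.4394 + 4.3183 = 5.7577 ≈ 5.758
Degrees of freedom = 2 − 1 = 1; critical value at α = 0.05 is 3.841.
Since 5.758 > 3.841, we reject the null hypothesis — the data do not fit the 3:1 ratio.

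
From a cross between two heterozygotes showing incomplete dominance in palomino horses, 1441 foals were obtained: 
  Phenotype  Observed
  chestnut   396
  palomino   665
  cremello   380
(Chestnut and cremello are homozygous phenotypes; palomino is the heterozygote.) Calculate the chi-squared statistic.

8.906

With incomplete dominance, a heterozygote × heterozygote cross gives a 1:2:1 phenotypic ratio.
Expected counts for N = 1441 under a 1:2:1 ratio (total parts = 4):
  chestnut: 1441 × 1/4 = 360.25
  palomino: 1441 × 2/4 = 720.5
  cremello: 1441 × 1/4 = 360.25
χ² = Σ (O − E)² / E
  chestnut: (396 − 360.25)² / 360.25 = 3.5477
  palomino: (665 − 720.5)² / 720.5 = 4.2752
  cremello: (380 − 360.25)² / 360.25 = 1.0828
χ² = 3.5477 + 4.2752 + 1.0828 = 8.9057 ≈ 8.906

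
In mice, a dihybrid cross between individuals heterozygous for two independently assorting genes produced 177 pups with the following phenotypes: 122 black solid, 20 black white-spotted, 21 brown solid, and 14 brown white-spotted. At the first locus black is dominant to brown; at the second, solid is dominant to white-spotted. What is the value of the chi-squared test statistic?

A dihybrid F₂ with independent assortment and complete dominance at both loci gives a 9:3:3:1 phenotypic ratio.
Under the 9:3:3:1 hypothesis (Σ ratio = 16, N = 177):
  black solid: 177 × 9/16 = 99.5625
  black white-spotted: 177 × 3/16 = 33.1875
  brown solid: 177 × 3/16 = 33.1875
  brown white-spotted: 177 × 1/16 = 11.0625
χ² = Σ (O − E)² / E
  black solid: (122 − 99.5625)² / 99.5625 = 5.0565
  black white-spotted: (20 − 33.1875)² / 33.1875 = 5.2402
  brown solid: (21 − 33.1875)² / 33.1875 = 4.4756
  brown white-spotted: (14 − 11.0625)² / 11.0625 = 0.7800
χ² = 5.0565 + 5.2402 + 4.4756 + 0.7800 = 15.5523 ≈ 15.552

15.552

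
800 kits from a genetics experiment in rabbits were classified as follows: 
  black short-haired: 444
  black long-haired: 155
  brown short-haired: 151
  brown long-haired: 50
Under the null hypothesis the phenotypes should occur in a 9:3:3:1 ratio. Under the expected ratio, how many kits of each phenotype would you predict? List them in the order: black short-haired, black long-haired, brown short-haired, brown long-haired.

450, 150, 150, 50

Under the 9:3:3:1 hypothesis (Σ ratio = 16, N = 800):
  black short-haired: 800 × 9/16 = 450
  black long-haired: 800 × 3/16 = 150
  brown short-haired: 800 × 3/16 = 150
  brown long-haired: 800 × 1/16 = 50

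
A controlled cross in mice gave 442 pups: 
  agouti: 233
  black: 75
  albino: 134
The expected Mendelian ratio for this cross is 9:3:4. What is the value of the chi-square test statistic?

6.728

The 9:3:4 ratio has 16 parts, so with N = 442 the expected counts are:
  agouti: 442 × 9/16 = 248.625
  black: 442 × 3/16 = 82.875
  albino: 442 × 4/16 = 110.5
χ² = Σ (O − E)² / E
  agouti: (233 − 248.625)² / 248.625 = 0.9820
  black: (75 − 82.875)² / 82.875 = 0.7483
  albino: (134 − 110.5)² / 110.5 = 4.9977
χ² = 0.9820 + 0.7483 + 4.9977 = 6.728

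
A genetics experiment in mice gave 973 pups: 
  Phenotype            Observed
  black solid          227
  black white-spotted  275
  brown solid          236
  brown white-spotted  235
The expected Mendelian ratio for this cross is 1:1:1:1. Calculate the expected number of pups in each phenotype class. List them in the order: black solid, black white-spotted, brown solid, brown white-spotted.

The 1:1:1:1 ratio has 4 parts, so with N = 973 the expected counts are:
  black solid: 973 × 1/4 = 243.25
  black white-spotted: 973 × 1/4 = 243.25
  brown solid: 973 × 1/4 = 243.25
  brown white-spotted: 973 × 1/4 = 243.25

243.25, 243.25, 243.25, 243.25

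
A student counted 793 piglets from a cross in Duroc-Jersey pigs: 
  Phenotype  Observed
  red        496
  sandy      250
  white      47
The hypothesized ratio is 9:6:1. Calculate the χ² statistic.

Expected counts for N = 793 under a 9:6:1 ratio (total parts = 16):
  red: 793 × 9/16 = 446.0625
  sandy: 793 × 6/16 = 297.375
  white: 793 × 1/16 = 49.5625
χ² = Σ (O − E)² / E
  red: (496 − 446.0625)² / 446.0625 = 5.5906
  sandy: (250 − 297.375)² / 297.375 = 7.5473
  white: (47 − 49.5625)² / 49.5625 = 0.1325
χ² = 5.5906 + 7.5473 + 0.1325 = 13.2704 ≈ 13.270

13.270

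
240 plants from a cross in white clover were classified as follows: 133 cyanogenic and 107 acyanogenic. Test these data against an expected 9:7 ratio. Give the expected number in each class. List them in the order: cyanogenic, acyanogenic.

Expected counts for N = 240 under a 9:7 ratio (total parts = 16):
  cyanogenic: 240 × 9/16 = 135
  acyanogenic: 240 × 7/16 = 105

135, 105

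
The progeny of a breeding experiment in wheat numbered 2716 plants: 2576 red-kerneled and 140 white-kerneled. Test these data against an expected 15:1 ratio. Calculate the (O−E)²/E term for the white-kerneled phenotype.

5.214

Expected counts for N = 2716 under a 15:1 ratio (total parts = 16):
  red-kerneled: 2716 × 15/16 = 2546.25
  white-kerneled: 2716 × 1/16 = 169.75
Contribution of white-kerneled: (140 − 169.75)² / 169.75 = 5.2139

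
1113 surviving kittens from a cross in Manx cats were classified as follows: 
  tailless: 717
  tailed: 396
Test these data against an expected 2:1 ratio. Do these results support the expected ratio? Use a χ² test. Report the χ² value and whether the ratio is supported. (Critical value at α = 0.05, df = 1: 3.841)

2.527; consistent

Expected counts for N = 1113 under a 2:1 ratio (total parts = 3):
  tailless: 1113 × 2/3 = 742
  tailed: 1113 × 1/3 = 371
χ² = Σ (O − E)² / E
  tailless: (717 − 742)² / 742 = 0.8423
  tailed: (396 − 371)² / 371 = 1.6846
χ² = 0.8423 + 1.6846 = 2.5269 ≈ 2.527
Degrees of freedom = 2 − 1 = 1; critical value at α = 0.05 is 3.841.
Since 2.527 < 3.841, we fail to reject the null hypothesis — the data are consistent with the 2:1 ratio.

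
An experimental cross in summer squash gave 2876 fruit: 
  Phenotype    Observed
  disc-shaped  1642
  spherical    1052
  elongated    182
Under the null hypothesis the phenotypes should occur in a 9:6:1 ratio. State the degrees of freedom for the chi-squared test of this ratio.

2

A goodness-of-fit test with 3 phenotype classes has df = 3 − 1 = 2.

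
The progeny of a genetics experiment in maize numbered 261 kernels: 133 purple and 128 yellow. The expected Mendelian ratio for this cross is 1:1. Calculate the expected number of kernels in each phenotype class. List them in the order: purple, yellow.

130.5, 130.5

Expected counts for N = 261 under a 1:1 ratio (total parts = 2):
  purple: 261 × 1/2 = 130.5
  yellow: 261 × 1/2 = 130.5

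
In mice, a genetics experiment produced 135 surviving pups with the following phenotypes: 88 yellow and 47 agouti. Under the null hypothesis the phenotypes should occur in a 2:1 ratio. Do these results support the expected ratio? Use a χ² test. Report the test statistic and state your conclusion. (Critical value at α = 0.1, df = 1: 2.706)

0.133; consistent

The 2:1 ratio has 3 parts, so with N = 135 the expected counts are:
  yellow: 135 × 2/3 = 90
  agouti: 135 × 1/3 = 45
χ² = Σ (O − E)² / E
  yellow: (88 − 90)² / 90 = 0.0444
  agouti: (47 − 45)² / 45 = 0.0889
χ² = 0.0444 + 0.0889 = 0.1333 ≈ 0.133
Degrees of freedom = 2 − 1 = 1; critical value at α = 0.1 is 2.706.
Since 0.133 < 2.706, we fail to reject the null hypothesis — the data are consistent with the 2:1 ratio.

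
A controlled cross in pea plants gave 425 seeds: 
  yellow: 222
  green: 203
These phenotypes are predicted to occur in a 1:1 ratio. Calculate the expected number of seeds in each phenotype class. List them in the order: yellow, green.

Total ratio parts = 2. Expected numbers out of 425:
  yellow: 425 × 1/2 = 212.5
  green: 425 × 1/2 = 212.5

212.5, 212.5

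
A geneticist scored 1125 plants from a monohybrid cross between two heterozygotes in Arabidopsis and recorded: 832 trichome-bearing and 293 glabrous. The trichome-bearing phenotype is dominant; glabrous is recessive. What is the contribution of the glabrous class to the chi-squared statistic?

0.491

For a monohybrid cross between heterozygotes with complete dominance, the expected phenotypic ratio is 3:1.
The 3:1 ratio has 4 parts, so with N = 1125 the expected counts are:
  trichome-bearing: 1125 × 3/4 = 843.75
  glabrous: 1125 × 1/4 = 281.25
Contribution of glabrous: (293 − 281.25)² / 281.25 = 0.4909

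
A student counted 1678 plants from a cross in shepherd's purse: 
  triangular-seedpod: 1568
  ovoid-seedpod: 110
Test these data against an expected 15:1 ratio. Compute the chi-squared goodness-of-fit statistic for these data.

The 15:1 ratio has 16 parts, so with N = 1678 the expected counts are:
  triangular-seedpod: 1678 × 15/16 = 1573.125
  ovoid-seedpod: 1678 × 1/16 = 104.875
χ² = Σ (O − E)² / E
  triangular-seedpod: (1568 − 1573.125)² / 1573.125 = 0.0167
  ovoid-seedpod: (110 − 104.875)² / 104.875 = 0.2504
χ² = 0.0167 + 0.2504 = 0.2671 ≈ 0.267

0.267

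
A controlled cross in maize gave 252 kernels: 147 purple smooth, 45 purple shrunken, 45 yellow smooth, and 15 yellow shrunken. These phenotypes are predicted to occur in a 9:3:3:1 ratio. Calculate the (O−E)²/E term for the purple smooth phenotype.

0.194

Expected counts for N = 252 under a 9:3:3:1 ratio (total parts = 16):
  purple smooth: 252 × 9/16 = 141.75
  purple shrunken: 252 × 3/16 = 47.25
  yellow smooth: 252 × 3/16 = 47.25
  yellow shrunken: 252 × 1/16 = 15.75
Contribution of purple smooth: (147 − 141.75)² / 141.75 = 0.1944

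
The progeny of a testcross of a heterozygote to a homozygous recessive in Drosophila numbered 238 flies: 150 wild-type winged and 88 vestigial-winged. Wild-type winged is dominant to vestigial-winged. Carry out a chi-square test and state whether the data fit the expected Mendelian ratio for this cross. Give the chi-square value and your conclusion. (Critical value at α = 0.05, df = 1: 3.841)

16.151; not consistent

A testcross of a heterozygote (Aa × aa) gives a 1:1 phenotypic ratio.
Under the 1:1 hypothesis (Σ ratio = 2, N = 238):
  wild-type winged: 238 × 1/2 = 119
  vestigial-winged: 238 × 1/2 = 119
χ² = Σ (O − E)² / E
  wild-type winged: (150 − 119)² / 119 = 8.0756
  vestigial-winged: (88 − 119)² / 119 = 8.0756
χ² = 8.0756 + 8.0756 = 16.1512 ≈ 16.151
Degrees of freedom = 2 − 1 = 1; critical value at α = 0.05 is 3.841.
Since 16.151 > 3.841, we reject the null hypothesis — the data do not fit the 1:1 ratio.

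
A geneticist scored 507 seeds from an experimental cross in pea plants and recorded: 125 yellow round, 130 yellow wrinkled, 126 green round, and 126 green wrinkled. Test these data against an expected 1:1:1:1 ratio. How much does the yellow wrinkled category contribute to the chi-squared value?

0.083

Expected counts for N = 507 under a 1:1:1:1 ratio (total parts = 4):
  yellow round: 507 × 1/4 = 126.75
  yellow wrinkled: 507 × 1/4 = 126.75
  green round: 507 × 1/4 = 126.75
  green wrinkled: 507 × 1/4 = 126.75
Contribution of yellow wrinkled: (130 − 126.75)² / 126.75 = 0.0833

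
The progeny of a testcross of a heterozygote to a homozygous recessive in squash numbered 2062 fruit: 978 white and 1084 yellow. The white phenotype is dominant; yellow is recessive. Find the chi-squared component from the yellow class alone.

2.725

A testcross of a heterozygote (Aa × aa) gives a 1:1 phenotypic ratio.
Total ratio parts = 2. Expected numbers out of 2062:
  white: 2062 × 1/2 = 1031
  yellow: 2062 × 1/2 = 1031
Contribution of yellow: (1084 − 1031)² / 1031 = 2.7245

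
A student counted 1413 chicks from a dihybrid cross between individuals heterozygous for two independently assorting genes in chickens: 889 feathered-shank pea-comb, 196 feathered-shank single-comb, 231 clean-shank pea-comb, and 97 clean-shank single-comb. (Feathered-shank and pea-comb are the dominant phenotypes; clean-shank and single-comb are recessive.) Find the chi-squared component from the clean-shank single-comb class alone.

0.855

A dihybrid F₂ with independent assortment and complete dominance at both loci gives a 9:3:3:1 phenotypic ratio.
Expected counts for N = 1413 under a 9:3:3:1 ratio (total parts = 16):
  feathered-shank pea-comb: 1413 × 9/16 = 794.8125
  feathered-shank single-comb: 1413 × 3/16 = 264.9375
  clean-shank pea-comb: 1413 × 3/16 = 264.9375
  clean-shank single-comb: 1413 × 1/16 = 88.3125
Contribution of clean-shank single-comb: (97 − 88.3125)² / 88.3125 = 0.8546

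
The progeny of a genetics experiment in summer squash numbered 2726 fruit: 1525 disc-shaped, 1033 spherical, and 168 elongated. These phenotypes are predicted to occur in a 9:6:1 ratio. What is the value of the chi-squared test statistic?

Total ratio parts = 16. Expected numbers out of 2726:
  disc-shaped: 2726 × 9/16 = 1533.375
  spherical: 2726 × 6/16 = 1022.25
  elongated: 2726 × 1/16 = 170.375
χ² = Σ (O − E)² / E
  disc-shaped: (1525 − 1533.375)² / 1533.375 = 0.0457
  spherical: (1033 − 1022.25)² / 1022.25 = 0.1130
  elongated: (168 − 170.375)² / 170.375 = 0.0331
χ² = 0.0457 + 0.1130 + 0.0331 = 0.1918 ≈ 0.192

0.192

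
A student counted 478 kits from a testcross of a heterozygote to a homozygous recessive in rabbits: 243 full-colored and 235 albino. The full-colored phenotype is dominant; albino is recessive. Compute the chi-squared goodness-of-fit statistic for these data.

A testcross of a heterozygote (Aa × aa) gives a 1:1 phenotypic ratio.
Total ratio parts = 2. Expected numbers out of 478:
  full-colored: 478 × 1/2 = 239
  albino: 478 × 1/2 = 239
χ² = Σ (O − E)² / E
  full-colored: (243 − 239)² / 239 = 0.0669
  albino: (235 − 239)² / 239 = 0.0669
χ² = 0.0669 + 0.0669 = 0.1338 ≈ 0.134

0.134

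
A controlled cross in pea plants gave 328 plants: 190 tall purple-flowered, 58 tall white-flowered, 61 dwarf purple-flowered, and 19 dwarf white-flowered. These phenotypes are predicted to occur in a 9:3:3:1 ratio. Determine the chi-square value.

0.477

Expected counts for N = 328 under a 9:3:3:1 ratio (total parts = 16):
  tall purple-flowered: 328 × 9/16 = 184.5
  tall white-flowered: 328 × 3/16 = 61.5
  dwarf purple-flowered: 328 × 3/16 = 61.5
  dwarf white-flowered: 328 × 1/16 = 20.5
χ² = Σ (O − E)² / E
  tall purple-flowered: (190 − 184.5)² / 184.5 = 0.1640
  tall white-flowered: (58 − 61.5)² / 61.5 = 0.1992
  dwarf purple-flowered: (61 − 61.5)² / 61.5 = 0.0041
  dwarf white-flowered: (19 − 20.5)² / 20.5 = 0.1098
χ² = 0.1640 + 0.1992 + 0.0041 + 0.1098 = 0.4771 ≈ 0.477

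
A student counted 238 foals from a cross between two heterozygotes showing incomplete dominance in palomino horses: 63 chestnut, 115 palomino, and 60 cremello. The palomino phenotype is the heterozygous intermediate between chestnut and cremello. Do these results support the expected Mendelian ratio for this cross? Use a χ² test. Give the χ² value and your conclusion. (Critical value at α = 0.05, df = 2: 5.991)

With incomplete dominance, a heterozygote × heterozygote cross gives a 1:2:1 phenotypic ratio.
Total ratio parts = 4. Expected numbers out of 238:
  chestnut: 238 × 1/4 = 59.5
  palomino: 238 × 2/4 = 119
  cremello: 238 × 1/4 = 59.5
χ² = Σ (O − E)² / E
  chestnut: (63 − 59.5)² / 59.5 = 0.2059
  palomino: (115 − 119)² / 119 = 0.1345
  cremello: (60 − 59.5)² / 59.5 = 0.0042
χ² = 0.2059 + 0.1345 + 0.0042 = 0.3446 ≈ 0.345
Degrees of freedom = 3 − 1 = 2; critical value at α = 0.05 is 5.991.
Since 0.345 < 5.991, we fail to reject the null hypothesis — the data are consistent with the 1:2:1 ratio.

0.345; consistent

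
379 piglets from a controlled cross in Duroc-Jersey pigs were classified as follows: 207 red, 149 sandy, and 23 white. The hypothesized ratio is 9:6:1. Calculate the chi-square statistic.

The 9:6:1 ratio has 16 parts, so with N = 379 the expected counts are:
  red: 379 × 9/16 = 213.1875
  sandy: 379 × 6/16 = 142.125
  white: 379 × 1/16 = 23.6875
χ² = Σ (O − E)² / E
  red: (207 − 213.1875)² / 213.1875 = 0.1796
  sandy: (149 − 142.125)² / 142.125 = 0.3326
  white: (23 − 23.6875)² / 23.6875 = 0.0200
χ² = 0.1796 + 0.3326 + 0.0200 = 0.5322 ≈ 0.532

0.532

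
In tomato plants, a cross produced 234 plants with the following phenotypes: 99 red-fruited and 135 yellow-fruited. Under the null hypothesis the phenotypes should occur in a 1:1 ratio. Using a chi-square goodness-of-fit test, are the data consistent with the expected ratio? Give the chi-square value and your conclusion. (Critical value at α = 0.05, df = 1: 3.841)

5.538; not consistent

Under the 1:1 hypothesis (Σ ratio = 2, N = 234):
  red-fruited: 234 × 1/2 = 117
  yellow-fruited: 234 × 1/2 = 117
χ² = Σ (O − E)² / E
  red-fruited: (99 − 117)² / 117 = 2.7692
  yellow-fruited: (135 − 117)² / 117 = 2.7692
χ² = 2.7692 + 2.7692 = 5.5384 ≈ 5.538
Degrees of freedom = 2 − 1 = 1; critical value at α = 0.05 is 3.841.
Since 5.538 > 3.841, we reject the null hypothesis — the data do not fit the 1:1 ratio.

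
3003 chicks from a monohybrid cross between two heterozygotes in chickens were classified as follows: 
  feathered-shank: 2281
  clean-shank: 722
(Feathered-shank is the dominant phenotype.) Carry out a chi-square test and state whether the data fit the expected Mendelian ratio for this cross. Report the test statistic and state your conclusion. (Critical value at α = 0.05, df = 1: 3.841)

For a monohybrid cross between heterozygotes with complete dominance, the expected phenotypic ratio is 3:1.
Expected counts for N = 3003 under a 3:1 ratio (total parts = 4):
  feathered-shank: 3003 × 3/4 = 2252.25
  clean-shank: 3003 × 1/4 = 750.75
χ² = Σ (O − E)² / E
  feathered-shank: (2281 − 2252.25)² / 2252.25 = 0.3670
  clean-shank: (722 − 750.75)² / 750.75 = 1.1010
χ² = 0.3670 + 1.1010 = 1.468
Degrees of freedom = 2 − 1 = 1; critical value at α = 0.05 is 3.841.
Since 1.468 < 3.841, we fail to reject the null hypothesis — the data are consistent with the 3:1 ratio.

1.468; consistent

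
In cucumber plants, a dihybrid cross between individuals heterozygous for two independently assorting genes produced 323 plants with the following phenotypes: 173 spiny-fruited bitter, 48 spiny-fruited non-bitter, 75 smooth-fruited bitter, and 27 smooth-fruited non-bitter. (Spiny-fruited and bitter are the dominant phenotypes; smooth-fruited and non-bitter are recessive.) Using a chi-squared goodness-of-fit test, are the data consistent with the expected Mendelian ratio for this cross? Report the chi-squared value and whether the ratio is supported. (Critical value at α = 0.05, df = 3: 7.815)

8.762; not consistent

A dihybrid F₂ with independent assortment and complete dominance at both loci gives a 9:3:3:1 phenotypic ratio.
The 9:3:3:1 ratio has 16 parts, so with N = 323 the expected counts are:
  spiny-fruited bitter: 323 × 9/16 = 181.6875
  spiny-fruited non-bitter: 323 × 3/16 = 60.5625
  smooth-fruited bitter: 323 × 3/16 = 60.5625
  smooth-fruited non-bitter: 323 × 1/16 = 20.1875
χ² = Σ (O − E)² / E
  spiny-fruited bitter: (173 − 181.6875)² / 181.6875 = 0.4154
  spiny-fruited non-bitter: (48 − 60.5625)² / 60.5625 = 2.6058
  smooth-fruited bitter: (75 − 60.5625)² / 60.5625 = 3.4418
  smooth-fruited non-bitter: (27 − 20.1875)² / 20.1875 = 2.2990
χ² = 0.4154 + 2.6058 + 3.4418 + 2.2990 = 8.762
Degrees of freedom = 4 − 1 = 3; critical value at α = 0.05 is 7.815.
Since 8.762 > 7.815, we reject the null hypothesis — the data do not fit the 9:3:3:1 ratio.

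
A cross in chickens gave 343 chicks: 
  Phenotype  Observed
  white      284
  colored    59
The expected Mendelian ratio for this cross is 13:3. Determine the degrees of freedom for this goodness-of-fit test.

1

A goodness-of-fit test with 2 phenotype classes has df = 2 − 1 = 1.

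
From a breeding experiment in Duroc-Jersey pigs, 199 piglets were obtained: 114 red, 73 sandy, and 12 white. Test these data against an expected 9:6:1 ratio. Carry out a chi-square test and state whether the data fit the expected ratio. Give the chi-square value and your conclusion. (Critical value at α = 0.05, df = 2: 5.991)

Total ratio parts = 16. Expected numbers out of 199:
  red: 199 × 9/16 = 111.9375
  sandy: 199 × 6/16 = 74.625
  white: 199 × 1/16 = 12.4375
χ² = Σ (O − E)² / E
  red: (114 − 111.9375)² / 111.9375 = 0.0380
  sandy: (73 − 74.625)² / 74.625 = 0.0354
  white: (12 − 12.4375)² / 12.4375 = 0.0154
χ² = 0.0380 + 0.0354 + 0.0154 = 0.0888 ≈ 0.089
Degrees of freedom = 3 − 1 = 2; critical value at α = 0.05 is 5.991.
Since 0.089 < 5.991, we fail to reject the null hypothesis — the data are consistent with the 9:6:1 ratio.

0.089; consistent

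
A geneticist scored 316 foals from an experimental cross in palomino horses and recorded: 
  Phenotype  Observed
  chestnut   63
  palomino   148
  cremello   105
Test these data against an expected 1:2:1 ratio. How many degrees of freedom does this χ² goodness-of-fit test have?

2

A goodness-of-fit test with 3 phenotype classes has df = 3 − 1 = 2.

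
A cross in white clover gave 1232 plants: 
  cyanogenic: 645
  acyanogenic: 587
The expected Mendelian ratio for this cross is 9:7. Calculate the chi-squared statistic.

The 9:7 ratio has 16 parts, so with N = 1232 the expected counts are:
  cyanogenic: 1232 × 9/16 = 693
  acyanogenic: 1232 × 7/16 = 539
χ² = Σ (O − E)² / E
  cyanogenic: (645 − 693)² / 693 = 3.3247
  acyanogenic: (587 − 539)² / 539 = 4.2746
χ² = 3.3247 + 4.2746 = 7.5993 ≈ 7.599

7.599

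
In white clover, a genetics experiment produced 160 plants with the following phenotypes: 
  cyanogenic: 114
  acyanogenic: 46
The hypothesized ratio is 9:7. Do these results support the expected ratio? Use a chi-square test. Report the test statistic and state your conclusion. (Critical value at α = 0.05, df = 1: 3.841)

Expected counts for N = 160 under a 9:7 ratio (total parts = 16):
  cyanogenic: 160 × 9/16 = 90
  acyanogenic: 160 × 7/16 = 70
χ² = Σ (O − E)² / E
  cyanogenic: (114 − 90)² / 90 = 6.4000
  acyanogenic: (46 − 70)² / 70 = 8.2286
χ² = 6.4000 + 8.2286 = 14.6286 ≈ 14.629
Degrees of freedom = 2 − 1 = 1; critical value at α = 0.05 is 3.841.
Since 14.629 > 3.841, we reject the null hypothesis — the data do not fit the 9:7 ratio.

14.629; not consistent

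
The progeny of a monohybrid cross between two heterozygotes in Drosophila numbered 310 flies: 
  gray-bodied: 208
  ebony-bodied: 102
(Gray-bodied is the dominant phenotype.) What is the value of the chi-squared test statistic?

10.327

For a monohybrid cross between heterozygotes with complete dominance, the expected phenotypic ratio is 3:1.
Expected counts for N = 310 under a 3:1 ratio (total parts = 4):
  gray-bodied: 310 × 3/4 = 232.5
  ebony-bodied: 310 × 1/4 = 77.5
χ² = Σ (O − E)² / E
  gray-bodied: (208 − 232.5)² / 232.5 = 2.5817
  ebony-bodied: (102 − 77.5)² / 77.5 = 7.7452
χ² = 2.5817 + 7.7452 = 10.3269 ≈ 10.327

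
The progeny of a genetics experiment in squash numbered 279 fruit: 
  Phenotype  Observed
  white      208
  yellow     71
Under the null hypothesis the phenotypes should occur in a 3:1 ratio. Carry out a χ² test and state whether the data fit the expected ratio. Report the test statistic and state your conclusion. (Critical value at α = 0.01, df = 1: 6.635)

Expected counts for N = 279 under a 3:1 ratio (total parts = 4):
  white: 279 × 3/4 = 209.25
  yellow: 279 × 1/4 = 69.75
χ² = Σ (O − E)² / E
  white: (208 − 209.25)² / 209.25 = 0.0075
  yellow: (71 − 69.75)² / 69.75 = 0.0224
χ² = 0.0075 + 0.0224 = 0.0299 ≈ 0.030
Degrees of freedom = 2 − 1 = 1; critical value at α = 0.01 is 6.635.
Since 0.030 < 6.635, we fail to reject the null hypothesis — the data are consistent with the 3:1 ratio.

0.030; consistent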